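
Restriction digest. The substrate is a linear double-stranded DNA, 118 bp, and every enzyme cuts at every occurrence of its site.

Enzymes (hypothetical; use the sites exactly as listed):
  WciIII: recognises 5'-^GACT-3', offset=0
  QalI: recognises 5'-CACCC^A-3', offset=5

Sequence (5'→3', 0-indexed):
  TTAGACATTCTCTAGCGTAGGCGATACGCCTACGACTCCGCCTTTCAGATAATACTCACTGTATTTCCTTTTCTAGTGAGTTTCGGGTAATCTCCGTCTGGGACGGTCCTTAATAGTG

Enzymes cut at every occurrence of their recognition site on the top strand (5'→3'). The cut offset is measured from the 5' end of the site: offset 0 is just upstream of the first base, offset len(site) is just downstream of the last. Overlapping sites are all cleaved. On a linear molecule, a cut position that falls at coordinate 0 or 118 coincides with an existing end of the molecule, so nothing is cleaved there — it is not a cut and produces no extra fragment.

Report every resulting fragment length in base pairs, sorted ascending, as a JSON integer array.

[33,85]

Scan for sites:
  WciIII (GACT, off=0): starts [33] → cuts [33]
  QalI (CACCCA, off=5): no sites

All cut coordinates (distinct, sorted): [33]

Fragment lengths:
  [0,33): 33 bp
  [33,118): 85 bp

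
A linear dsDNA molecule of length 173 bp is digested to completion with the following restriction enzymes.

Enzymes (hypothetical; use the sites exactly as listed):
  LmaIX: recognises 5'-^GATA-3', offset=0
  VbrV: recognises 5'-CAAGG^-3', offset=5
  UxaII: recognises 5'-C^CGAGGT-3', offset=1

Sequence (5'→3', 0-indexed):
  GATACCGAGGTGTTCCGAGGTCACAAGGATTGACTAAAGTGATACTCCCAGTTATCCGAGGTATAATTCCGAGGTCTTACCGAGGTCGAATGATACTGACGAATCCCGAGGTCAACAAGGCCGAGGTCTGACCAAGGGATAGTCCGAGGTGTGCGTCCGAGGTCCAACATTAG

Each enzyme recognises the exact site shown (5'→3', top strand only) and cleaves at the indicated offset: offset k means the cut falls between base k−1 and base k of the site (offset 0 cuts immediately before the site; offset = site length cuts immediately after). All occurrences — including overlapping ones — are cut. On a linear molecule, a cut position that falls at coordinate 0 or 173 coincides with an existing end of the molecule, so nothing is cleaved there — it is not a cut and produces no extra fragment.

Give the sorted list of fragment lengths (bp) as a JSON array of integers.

Scan for sites:
  LmaIX GATA/0: at [0, 40, 91, 137] ⇒ [40, 91, 137] (position 0 is a terminus of the linear molecule — no cut)
  VbrV CAAGG/5: at [23, 115, 132] ⇒ [28, 120, 137]
  UxaII CCGAGGT/1: at [4, 14, 55, 68, 79, 105, 120, 143, 156] ⇒ [5, 15, 56, 69, 80, 106, 121, 144, 157]

Pooled cuts: [5, 15, 28, 40, 56, 69, 80, 91, 106, 120, 121, 137, 144, 157]

Fragment lengths:
  [0,5): 5 bp
  [5,15): 10 bp
  [15,28): 13 bp
  [28,40): 12 bp
  [40,56): 16 bp
  [56,69): 13 bp
  [69,80): 11 bp
  [80,91): 11 bp
  [91,106): 15 bp
  [106,120): 14 bp
  [120,121): 1 bp
  [121,137): 16 bp
  [137,144): 7 bp
  [144,157): 13 bp
  [157,173): 16 bp

[1,5,7,10,11,11,12,13,13,13,14,15,16,16,16]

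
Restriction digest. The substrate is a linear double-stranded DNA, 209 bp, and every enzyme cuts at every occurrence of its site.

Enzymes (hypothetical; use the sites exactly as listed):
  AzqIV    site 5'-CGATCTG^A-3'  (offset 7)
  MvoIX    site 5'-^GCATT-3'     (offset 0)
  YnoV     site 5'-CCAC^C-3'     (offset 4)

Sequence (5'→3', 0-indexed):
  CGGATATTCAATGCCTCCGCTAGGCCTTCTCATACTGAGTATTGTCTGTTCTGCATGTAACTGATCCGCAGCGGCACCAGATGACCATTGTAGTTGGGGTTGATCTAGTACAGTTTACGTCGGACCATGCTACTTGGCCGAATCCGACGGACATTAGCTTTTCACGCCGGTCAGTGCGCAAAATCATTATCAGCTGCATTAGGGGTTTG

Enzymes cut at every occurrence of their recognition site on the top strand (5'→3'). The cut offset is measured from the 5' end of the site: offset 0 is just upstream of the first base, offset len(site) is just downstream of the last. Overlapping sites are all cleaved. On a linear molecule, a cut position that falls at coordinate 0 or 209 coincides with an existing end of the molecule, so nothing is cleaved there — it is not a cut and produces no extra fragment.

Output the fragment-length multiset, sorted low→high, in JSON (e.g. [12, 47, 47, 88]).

[14,195]

Scan for sites:
  AzqIV (CGATCTGA, off=7): no sites
  MvoIX GCATT/0: at [195] ⇒ [195]
  YnoV (CCACC, off=4): no sites

All cut coordinates (distinct, sorted): [195]

Fragment lengths:
  [0,195): 195 bp
  [195,209): 14 bp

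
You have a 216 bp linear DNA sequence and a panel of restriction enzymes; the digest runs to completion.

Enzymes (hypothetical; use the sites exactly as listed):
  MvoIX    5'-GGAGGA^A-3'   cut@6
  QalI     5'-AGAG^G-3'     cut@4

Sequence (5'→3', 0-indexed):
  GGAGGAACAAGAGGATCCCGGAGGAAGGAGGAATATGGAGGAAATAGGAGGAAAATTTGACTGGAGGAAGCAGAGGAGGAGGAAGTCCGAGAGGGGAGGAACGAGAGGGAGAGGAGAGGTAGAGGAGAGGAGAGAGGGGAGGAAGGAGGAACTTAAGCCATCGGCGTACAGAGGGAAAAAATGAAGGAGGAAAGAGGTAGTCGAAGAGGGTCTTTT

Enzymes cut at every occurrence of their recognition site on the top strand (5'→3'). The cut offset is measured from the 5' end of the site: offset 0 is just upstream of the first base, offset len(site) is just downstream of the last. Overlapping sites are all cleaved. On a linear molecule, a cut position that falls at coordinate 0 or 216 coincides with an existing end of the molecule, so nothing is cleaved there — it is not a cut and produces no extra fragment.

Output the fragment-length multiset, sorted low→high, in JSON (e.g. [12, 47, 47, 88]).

[5,5,5,6,6,6,7,7,7,7,7,7,7,7,8,8,10,10,10,12,12,16,18,23]

Per-enzyme occurrences:
  MvoIX (GGAGGAA, off=6): starts [0, 19, 26, 36, 46, 62, 77, 94, 137, 144, 185] → cuts [6, 25, 32, 42, 52, 68, 83, 100, 143, 150, 191]
  QalI (AGAGG, off=4): starts [9, 71, 89, 103, 109, 114, 120, 125, 132, 169, 192, 204] → cuts [13, 75, 93, 107, 113, 118, 124, 129, 136, 173, 196, 208]

Pooled cuts: [6, 13, 25, 32, 42, 52, 68, 75, 83, 93, 100, 107, 113, 118, 124, 129, 136, 143, 150, 173, 191, 196, 208]

Fragment lengths:
  [0,6): 6 bp
  [6,13): 7 bp
  [13,25): 12 bp
  [25,32): 7 bp
  [32,42): 10 bp
  [42,52): 10 bp
  [52,68): 16 bp
  [68,75): 7 bp
  [75,83): 8 bp
  [83,93): 10 bp
  [93,100): 7 bp
  [100,107): 7 bp
  [107,113): 6 bp
  [113,118): 5 bp
  [118,124): 6 bp
  [124,129): 5 bp
  [129,136): 7 bp
  [136,143): 7 bp
  [143,150): 7 bp
  [150,173): 23 bp
  [173,191): 18 bp
  [191,196): 5 bp
  [196,208): 12 bp
  [208,216): 8 bp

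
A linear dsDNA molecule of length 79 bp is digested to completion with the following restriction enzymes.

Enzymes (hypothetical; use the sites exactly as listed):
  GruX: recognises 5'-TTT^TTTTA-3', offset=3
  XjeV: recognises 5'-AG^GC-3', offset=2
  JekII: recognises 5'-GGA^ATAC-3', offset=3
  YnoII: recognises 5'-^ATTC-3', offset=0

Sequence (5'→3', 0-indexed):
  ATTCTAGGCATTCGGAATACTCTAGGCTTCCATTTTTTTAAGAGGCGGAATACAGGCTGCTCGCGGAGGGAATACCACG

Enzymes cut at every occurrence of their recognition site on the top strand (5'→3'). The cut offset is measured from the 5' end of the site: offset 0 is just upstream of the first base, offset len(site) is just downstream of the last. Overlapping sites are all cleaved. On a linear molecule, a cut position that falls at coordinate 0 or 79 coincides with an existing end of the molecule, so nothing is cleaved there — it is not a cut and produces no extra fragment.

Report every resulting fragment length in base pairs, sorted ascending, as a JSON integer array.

Scan for sites:
  GruX (TTTTTTTA, off=3): starts [32] → cuts [35]
  XjeV (AGGC, off=2): starts [5, 23, 42, 53] → cuts [7, 25, 44, 55]
  JekII (GGAATAC, off=3): starts [13, 46, 68] → cuts [16, 49, 71]
  YnoII (ATTC, off=0): starts [0, 9] → cuts [9] (position 0 is a terminus of the linear molecule — no cut)

All cut coordinates (distinct, sorted): [7, 9, 16, 25, 35, 44, 49, 55, 71]

Fragment lengths:
  [0,7): 7 bp
  [7,9): 2 bp
  [9,16): 7 bp
  [16,25): 9 bp
  [25,35): 10 bp
  [35,44): 9 bp
  [44,49): 5 bp
  [49,55): 6 bp
  [55,71): 16 bp
  [71,79): 8 bp

[2,5,6,7,7,8,9,9,10,16]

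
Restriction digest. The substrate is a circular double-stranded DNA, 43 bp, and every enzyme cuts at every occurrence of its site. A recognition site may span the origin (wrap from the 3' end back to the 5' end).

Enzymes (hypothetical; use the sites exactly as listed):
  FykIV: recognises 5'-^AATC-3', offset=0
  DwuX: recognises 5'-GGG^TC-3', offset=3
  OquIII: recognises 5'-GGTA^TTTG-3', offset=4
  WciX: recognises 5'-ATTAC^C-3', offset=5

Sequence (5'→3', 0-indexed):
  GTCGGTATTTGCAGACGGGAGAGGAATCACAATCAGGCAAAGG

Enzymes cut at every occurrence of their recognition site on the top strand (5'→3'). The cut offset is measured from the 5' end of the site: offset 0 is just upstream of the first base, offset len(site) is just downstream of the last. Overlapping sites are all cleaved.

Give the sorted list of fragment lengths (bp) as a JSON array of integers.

Scan for sites:
  FykIV AATC/0: at [24, 30] ⇒ [24, 30]
  DwuX GGGTC/3: at [41] ⇒ [1]
  OquIII GGTATTTG/4: at [3] ⇒ [7]
  WciX (ATTACC, off=5): no sites

Pooled cuts: [1, 7, 24, 30]

Fragments:
  1→7: 6 bp
  7→24: 17 bp
  24→30: 6 bp
  30→1 (wrap): 43-30+1 = 14 bp

[6,6,14,17]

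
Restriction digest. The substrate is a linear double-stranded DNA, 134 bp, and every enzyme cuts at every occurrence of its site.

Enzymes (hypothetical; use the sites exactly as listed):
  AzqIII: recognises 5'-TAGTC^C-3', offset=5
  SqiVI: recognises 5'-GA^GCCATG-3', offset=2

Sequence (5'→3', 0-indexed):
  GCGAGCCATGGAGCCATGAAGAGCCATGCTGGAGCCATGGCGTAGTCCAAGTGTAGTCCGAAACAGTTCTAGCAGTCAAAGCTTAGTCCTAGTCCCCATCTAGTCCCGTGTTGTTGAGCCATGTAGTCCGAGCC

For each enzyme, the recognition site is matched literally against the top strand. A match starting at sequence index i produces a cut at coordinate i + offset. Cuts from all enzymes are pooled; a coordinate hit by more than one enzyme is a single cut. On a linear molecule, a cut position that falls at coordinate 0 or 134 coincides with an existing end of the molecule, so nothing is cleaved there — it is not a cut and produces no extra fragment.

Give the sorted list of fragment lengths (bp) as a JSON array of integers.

[4,6,6,8,10,11,11,11,11,12,14,30]

Per-enzyme occurrences:
  AzqIII TAGTCC/5: at [42, 53, 83, 89, 100, 123] ⇒ [47, 58, 88, 94, 105, 128]
  SqiVI GAGCCATG/2: at [2, 10, 20, 31, 115] ⇒ [4, 12, 22, 33, 117]

Pooled cuts: [4, 12, 22, 33, 47, 58, 88, 94, 105, 117, 128]

Fragments:
  [0,4): 4 bp
  [4,12): 8 bp
  [12,22): 10 bp
  [22,33): 11 bp
  [33,47): 14 bp
  [47,58): 11 bp
  [58,88): 30 bp
  [88,94): 6 bp
  [94,105): 11 bp
  [105,117): 12 bp
  [117,128): 11 bp
  [128,134): 6 bp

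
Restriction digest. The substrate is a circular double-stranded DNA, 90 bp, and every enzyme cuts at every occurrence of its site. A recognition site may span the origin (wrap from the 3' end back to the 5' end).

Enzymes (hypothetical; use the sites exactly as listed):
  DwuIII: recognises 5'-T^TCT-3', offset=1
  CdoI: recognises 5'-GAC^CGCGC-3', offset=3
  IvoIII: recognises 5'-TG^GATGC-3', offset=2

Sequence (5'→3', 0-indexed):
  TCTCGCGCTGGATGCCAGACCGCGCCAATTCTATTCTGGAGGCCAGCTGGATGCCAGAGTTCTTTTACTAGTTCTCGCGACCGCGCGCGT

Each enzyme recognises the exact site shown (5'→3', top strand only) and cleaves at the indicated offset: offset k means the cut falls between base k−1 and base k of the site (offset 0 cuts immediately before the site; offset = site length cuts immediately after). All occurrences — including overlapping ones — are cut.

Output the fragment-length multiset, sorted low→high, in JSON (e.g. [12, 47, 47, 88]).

Site scan:
  DwuIII (TTCT, off=1): starts [28, 33, 59, 71, 89] → cuts [0, 29, 34, 60, 72]
  CdoI (GACCGCGC, off=3): starts [17, 78] → cuts [20, 81]
  IvoIII (TGGATGC, off=2): starts [8, 47] → cuts [10, 49]

Pooled cuts: [0, 10, 20, 29, 34, 49, 60, 72, 81]

Fragment lengths:
  0→10: 10 bp
  10→20: 10 bp
  20→29: 9 bp
  29→34: 5 bp
  34→49: 15 bp
  49→60: 11 bp
  60→72: 12 bp
  72→81: 9 bp
  81→0 (wrap): 90-81+0 = 9 bp

[5,9,9,9,10,10,11,12,15]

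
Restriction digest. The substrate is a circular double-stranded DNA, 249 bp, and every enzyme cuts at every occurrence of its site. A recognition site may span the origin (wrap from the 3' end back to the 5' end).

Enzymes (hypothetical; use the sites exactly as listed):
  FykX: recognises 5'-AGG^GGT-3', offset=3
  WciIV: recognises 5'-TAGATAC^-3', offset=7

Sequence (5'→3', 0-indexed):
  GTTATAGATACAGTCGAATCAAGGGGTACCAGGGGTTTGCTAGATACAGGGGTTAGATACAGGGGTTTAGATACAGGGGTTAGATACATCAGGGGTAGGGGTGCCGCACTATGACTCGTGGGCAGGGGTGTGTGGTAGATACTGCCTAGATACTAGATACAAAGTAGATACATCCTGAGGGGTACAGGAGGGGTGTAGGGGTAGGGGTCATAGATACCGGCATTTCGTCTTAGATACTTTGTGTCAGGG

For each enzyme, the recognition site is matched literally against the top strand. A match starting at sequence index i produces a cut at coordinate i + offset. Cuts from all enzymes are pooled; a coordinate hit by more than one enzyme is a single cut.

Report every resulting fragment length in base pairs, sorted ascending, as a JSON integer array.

Per-enzyme occurrences:
  FykX (AGGGGT, off=3): starts [21, 30, 47, 60, 74, 90, 96, 123, 177, 188, 196, 202, 245] → cuts [24, 33, 50, 63, 77, 93, 99, 126, 180, 191, 199, 205, 248]
  WciIV (TAGATAC, off=7): starts [4, 40, 53, 67, 80, 135, 146, 153, 164, 210, 230] → cuts [11, 47, 60, 74, 87, 142, 153, 160, 171, 217, 237]

Pooled cuts: [11, 24, 33, 47, 50, 60, 63, 74, 77, 87, 93, 99, 126, 142, 153, 160, 171, 180, 191, 199, 205, 217, 237, 248]

Fragment lengths:
  11→24: 13 bp
  24→33: 9 bp
  33→47: 14 bp
  47→50: 3 bp
  50→60: 10 bp
  60→63: 3 bp
  63→74: 11 bp
  74→77: 3 bp
  77→87: 10 bp
  87→93: 6 bp
  93→99: 6 bp
  99→126: 27 bp
  126→142: 16 bp
  142→153: 11 bp
  153→160: 7 bp
  160→171: 11 bp
  171→180: 9 bp
  180→191: 11 bp
  191→199: 8 bp
  199→205: 6 bp
  205→217: 12 bp
  217→237: 20 bp
  237→248: 11 bp
  248→11 (wrap): 249-248+11 = 12 bp

[3,3,3,6,6,6,7,8,9,9,10,10,11,11,11,11,11,12,12,13,14,16,20,27]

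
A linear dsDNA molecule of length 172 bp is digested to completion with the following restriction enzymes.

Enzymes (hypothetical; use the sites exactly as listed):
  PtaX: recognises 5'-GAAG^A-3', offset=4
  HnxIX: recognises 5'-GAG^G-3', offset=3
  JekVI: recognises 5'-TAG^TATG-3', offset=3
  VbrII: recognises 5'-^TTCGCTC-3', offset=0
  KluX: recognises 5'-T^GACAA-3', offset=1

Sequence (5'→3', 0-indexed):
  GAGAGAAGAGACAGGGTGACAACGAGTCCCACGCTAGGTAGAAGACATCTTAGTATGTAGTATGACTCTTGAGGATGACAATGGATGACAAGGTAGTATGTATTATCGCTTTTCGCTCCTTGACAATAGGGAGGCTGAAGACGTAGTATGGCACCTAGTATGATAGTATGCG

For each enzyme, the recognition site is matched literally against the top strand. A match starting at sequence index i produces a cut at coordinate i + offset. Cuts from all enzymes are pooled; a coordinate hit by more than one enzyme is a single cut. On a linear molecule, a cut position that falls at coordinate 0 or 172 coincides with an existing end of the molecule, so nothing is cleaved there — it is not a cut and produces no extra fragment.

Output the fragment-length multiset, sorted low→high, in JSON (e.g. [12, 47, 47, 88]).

[3,6,6,7,7,8,8,9,9,10,10,10,12,12,13,15,27]

Scan for sites:
  PtaX (GAAGA, off=4): starts [4, 40, 136] → cuts [8, 44, 140]
  HnxIX (GAGG, off=3): starts [70, 130] → cuts [73, 133]
  JekVI (TAGTATG, off=3): starts [50, 57, 93, 143, 155, 163] → cuts [53, 60, 96, 146, 158, 166]
  VbrII (TTCGCTC, off=0): starts [111] → cuts [111]
  KluX (TGACAA, off=1): starts [16, 75, 85, 120] → cuts [17, 76, 86, 121]

All cut coordinates (distinct, sorted): [8, 17, 44, 53, 60, 73, 76, 86, 96, 111, 121, 133, 140, 146, 158, 166]

Fragments:
  [0,8): 8 bp
  [8,17): 9 bp
  [17,44): 27 bp
  [44,53): 9 bp
  [53,60): 7 bp
  [60,73): 13 bp
  [73,76): 3 bp
  [76,86): 10 bp
  [86,96): 10 bp
  [96,111): 15 bp
  [111,121): 10 bp
  [121,133): 12 bp
  [133,140): 7 bp
  [140,146): 6 bp
  [146,158): 12 bp
  [158,166): 8 bp
  [166,172): 6 bp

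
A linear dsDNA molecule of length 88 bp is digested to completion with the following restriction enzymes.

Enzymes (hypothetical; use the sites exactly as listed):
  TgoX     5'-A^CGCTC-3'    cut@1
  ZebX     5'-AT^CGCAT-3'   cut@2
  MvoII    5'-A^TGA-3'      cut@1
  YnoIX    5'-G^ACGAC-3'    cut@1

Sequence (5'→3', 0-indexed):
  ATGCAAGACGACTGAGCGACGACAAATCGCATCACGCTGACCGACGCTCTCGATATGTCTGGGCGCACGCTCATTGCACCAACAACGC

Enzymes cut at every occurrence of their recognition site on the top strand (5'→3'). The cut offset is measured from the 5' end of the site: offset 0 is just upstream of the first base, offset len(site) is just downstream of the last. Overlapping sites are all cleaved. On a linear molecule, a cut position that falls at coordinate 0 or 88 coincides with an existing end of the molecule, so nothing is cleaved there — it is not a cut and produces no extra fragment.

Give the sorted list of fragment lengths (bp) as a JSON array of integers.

Per-enzyme occurrences:
  TgoX (ACGCTC, off=1): starts [43, 66] → cuts [44, 67]
  ZebX (ATCGCAT, off=2): starts [25] → cuts [27]
  MvoII (ATGA, off=1): no sites
  YnoIX (GACGAC, off=1): starts [6, 17] → cuts [7, 18]

Pooled cuts: [7, 18, 27, 44, 67]

Fragment lengths:
  [0,7): 7 bp
  [7,18): 11 bp
  [18,27): 9 bp
  [27,44): 17 bp
  [44,67): 23 bp
  [67,88): 21 bp

[7,9,11,17,21,23]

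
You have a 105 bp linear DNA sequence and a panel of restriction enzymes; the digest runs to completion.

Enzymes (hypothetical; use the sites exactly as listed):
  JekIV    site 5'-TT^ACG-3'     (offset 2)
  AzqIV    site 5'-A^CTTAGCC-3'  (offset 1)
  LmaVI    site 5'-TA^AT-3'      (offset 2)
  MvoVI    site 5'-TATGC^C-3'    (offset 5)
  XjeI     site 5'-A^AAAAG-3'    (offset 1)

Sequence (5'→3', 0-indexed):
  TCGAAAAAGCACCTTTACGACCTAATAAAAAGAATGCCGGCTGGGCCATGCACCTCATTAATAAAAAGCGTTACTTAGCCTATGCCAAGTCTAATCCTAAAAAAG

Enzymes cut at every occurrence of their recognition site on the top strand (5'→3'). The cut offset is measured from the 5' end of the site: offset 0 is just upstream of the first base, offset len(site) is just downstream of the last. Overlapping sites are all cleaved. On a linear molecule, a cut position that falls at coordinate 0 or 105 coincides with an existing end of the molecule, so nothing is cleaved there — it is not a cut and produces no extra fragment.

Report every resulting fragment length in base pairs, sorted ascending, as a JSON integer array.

[3,3,4,5,7,8,8,10,12,12,33]

Scan for sites:
  JekIV (TTACG, off=2): starts [14] → cuts [16]
  AzqIV (ACTTAGCC, off=1): starts [72] → cuts [73]
  LmaVI (TAAT, off=2): starts [22, 58, 91] → cuts [24, 60, 93]
  MvoVI (TATGCC, off=5): starts [80] → cuts [85]
  XjeI (AAAAAG, off=1): starts [3, 26, 62, 99] → cuts [4, 27, 63, 100]

Pooled cuts: [4, 16, 24, 27, 60, 63, 73, 85, 93, 100]

Fragment lengths:
  [0,4): 4 bp
  [4,16): 12 bp
  [16,24): 8 bp
  [24,27): 3 bp
  [27,60): 33 bp
  [60,63): 3 bp
  [63,73): 10 bp
  [73,85): 12 bp
  [85,93): 8 bp
  [93,100): 7 bp
  [100,105): 5 bp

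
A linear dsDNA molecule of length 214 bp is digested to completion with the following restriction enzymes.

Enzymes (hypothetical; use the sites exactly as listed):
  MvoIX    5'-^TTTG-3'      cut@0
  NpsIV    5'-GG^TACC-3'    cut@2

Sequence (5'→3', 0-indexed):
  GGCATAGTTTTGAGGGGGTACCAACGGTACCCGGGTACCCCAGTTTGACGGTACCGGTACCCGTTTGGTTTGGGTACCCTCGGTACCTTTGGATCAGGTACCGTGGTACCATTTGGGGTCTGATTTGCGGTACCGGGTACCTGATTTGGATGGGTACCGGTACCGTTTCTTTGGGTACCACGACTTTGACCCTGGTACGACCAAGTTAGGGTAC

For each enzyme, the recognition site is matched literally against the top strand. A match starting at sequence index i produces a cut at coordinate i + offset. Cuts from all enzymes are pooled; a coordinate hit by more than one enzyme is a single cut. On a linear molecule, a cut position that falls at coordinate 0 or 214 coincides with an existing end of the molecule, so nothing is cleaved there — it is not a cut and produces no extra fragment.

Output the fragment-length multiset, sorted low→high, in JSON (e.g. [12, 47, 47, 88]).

[4,5,5,6,6,6,6,6,7,7,7,8,8,8,8,8,9,9,9,9,10,10,11,12,30]

Site scan:
  MvoIX TTTG/0: at [8, 43, 63, 68, 87, 111, 123, 144, 169, 184] ⇒ [8, 43, 63, 68, 87, 111, 123, 144, 169, 184]
  NpsIV GGTACC/2: at [16, 25, 33, 49, 55, 72, 81, 96, 104, 128, 135, 152, 158, 173] ⇒ [18, 27, 35, 51, 57, 74, 83, 98, 106, 130, 137, 154, 160, 175]

Pooled cuts: [8, 18, 27, 35, 43, 51, 57, 63, 68, 74, 83, 87, 98, 106, 111, 123, 130, 137, 144, 154, 160, 169, 175, 184]

Fragments:
  [0,8): 8 bp
  [8,18): 10 bp
  [18,27): 9 bp
  [27,35): 8 bp
  [35,43): 8 bp
  [43,51): 8 bp
  [51,57): 6 bp
  [57,63): 6 bp
  [63,68): 5 bp
  [68,74): 6 bp
  [74,83): 9 bp
  [83,87): 4 bp
  [87,98): 11 bp
  [98,106): 8 bp
  [106,111): 5 bp
  [111,123): 12 bp
  [123,130): 7 bp
  [130,137): 7 bp
  [137,144): 7 bp
  [144,154): 10 bp
  [154,160): 6 bp
  [160,169): 9 bp
  [169,175): 6 bp
  [175,184): 9 bp
  [184,214): 30 bp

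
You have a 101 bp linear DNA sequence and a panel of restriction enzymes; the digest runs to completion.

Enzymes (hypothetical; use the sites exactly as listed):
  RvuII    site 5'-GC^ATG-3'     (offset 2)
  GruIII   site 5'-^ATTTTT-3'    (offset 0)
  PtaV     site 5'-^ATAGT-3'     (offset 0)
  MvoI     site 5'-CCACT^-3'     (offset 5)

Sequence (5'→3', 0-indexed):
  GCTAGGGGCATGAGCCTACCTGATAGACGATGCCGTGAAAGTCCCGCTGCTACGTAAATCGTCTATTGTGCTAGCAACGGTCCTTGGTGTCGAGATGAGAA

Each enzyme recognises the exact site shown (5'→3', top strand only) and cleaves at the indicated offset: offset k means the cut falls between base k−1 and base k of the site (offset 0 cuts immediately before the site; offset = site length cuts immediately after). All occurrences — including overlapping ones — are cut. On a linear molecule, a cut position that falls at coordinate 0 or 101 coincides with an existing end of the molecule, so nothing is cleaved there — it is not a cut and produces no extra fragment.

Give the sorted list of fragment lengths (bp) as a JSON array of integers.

[9,92]

Per-enzyme occurrences:
  RvuII GCATG/2: at [7] ⇒ [9]
  GruIII (ATTTTT, off=0): no sites
  PtaV (ATAGT, off=0): no sites
  MvoI (CCACT, off=5): no sites

Pooled cuts: [9]

Fragments:
  [0,9): 9 bp
  [9,101): 92 bp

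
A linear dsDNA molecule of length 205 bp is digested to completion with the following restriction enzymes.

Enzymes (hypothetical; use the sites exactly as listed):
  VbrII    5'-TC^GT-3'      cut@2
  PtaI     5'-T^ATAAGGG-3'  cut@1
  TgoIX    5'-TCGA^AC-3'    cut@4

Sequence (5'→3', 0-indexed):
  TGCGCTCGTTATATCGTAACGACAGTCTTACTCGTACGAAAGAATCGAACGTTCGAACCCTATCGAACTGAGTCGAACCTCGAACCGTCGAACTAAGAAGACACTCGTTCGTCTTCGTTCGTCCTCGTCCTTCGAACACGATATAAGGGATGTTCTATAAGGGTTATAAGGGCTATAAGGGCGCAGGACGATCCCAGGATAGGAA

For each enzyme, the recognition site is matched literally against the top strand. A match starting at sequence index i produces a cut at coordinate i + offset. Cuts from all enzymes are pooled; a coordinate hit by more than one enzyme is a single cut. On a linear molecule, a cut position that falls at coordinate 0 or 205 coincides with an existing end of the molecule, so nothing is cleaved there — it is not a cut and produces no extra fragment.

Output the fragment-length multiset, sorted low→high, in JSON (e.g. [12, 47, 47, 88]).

Scan for sites:
  VbrII TCGT/2: at [5, 13, 31, 104, 108, 114, 118, 124] ⇒ [7, 15, 33, 106, 110, 116, 120, 126]
  PtaI TATAAGGG/1: at [141, 155, 164, 173] ⇒ [142, 156, 165, 174]
  TgoIX TCGAAC/4: at [44, 52, 62, 72, 79, 87, 131] ⇒ [48, 56, 66, 76, 83, 91, 135]

Pooled cuts: [7, 15, 33, 48, 56, 66, 76, 83, 91, 106, 110, 116, 120, 126, 135, 142, 156, 165, 174]

Fragment lengths:
  [0,7): 7 bp
  [7,15): 8 bp
  [15,33): 18 bp
  [33,48): 15 bp
  [48,56): 8 bp
  [56,66): 10 bp
  [66,76): 10 bp
  [76,83): 7 bp
  [83,91): 8 bp
  [91,106): 15 bp
  [106,110): 4 bp
  [110,116): 6 bp
  [116,120): 4 bp
  [120,126): 6 bp
  [126,135): 9 bp
  [135,142): 7 bp
  [142,156): 14 bp
  [156,165): 9 bp
  [165,174): 9 bp
  [174,205): 31 bp

[4,4,6,6,7,7,7,8,8,8,9,9,9,10,10,14,15,15,18,31]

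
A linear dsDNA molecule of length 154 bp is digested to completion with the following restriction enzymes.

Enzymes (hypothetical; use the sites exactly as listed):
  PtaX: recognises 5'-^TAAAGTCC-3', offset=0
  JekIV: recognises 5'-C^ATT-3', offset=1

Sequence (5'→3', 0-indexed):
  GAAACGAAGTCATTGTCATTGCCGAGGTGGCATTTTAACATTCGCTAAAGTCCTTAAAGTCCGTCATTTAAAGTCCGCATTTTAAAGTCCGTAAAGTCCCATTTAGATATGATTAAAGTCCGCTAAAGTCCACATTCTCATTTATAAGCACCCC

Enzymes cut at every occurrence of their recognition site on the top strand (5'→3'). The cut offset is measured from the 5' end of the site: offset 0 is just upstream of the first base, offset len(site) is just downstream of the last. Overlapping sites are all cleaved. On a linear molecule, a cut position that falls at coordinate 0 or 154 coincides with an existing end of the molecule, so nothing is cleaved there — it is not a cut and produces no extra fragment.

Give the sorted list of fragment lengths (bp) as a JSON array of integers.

Site scan:
  PtaX TAAAGTCC/0: at [45, 54, 68, 82, 91, 113, 123] ⇒ [45, 54, 68, 82, 91, 113, 123]
  JekIV CATT/1: at [10, 16, 30, 38, 64, 77, 99, 132, 138] ⇒ [11, 17, 31, 39, 65, 78, 100, 133, 139]

All cut coordinates (distinct, sorted): [11, 17, 31, 39, 45, 54, 65, 68, 78, 82, 91, 100, 113, 123, 133, 139]

Fragment lengths:
  [0,11): 11 bp
  [11,17): 6 bp
  [17,31): 14 bp
  [31,39): 8 bp
  [39,45): 6 bp
  [45,54): 9 bp
  [54,65): 11 bp
  [65,68): 3 bp
  [68,78): 10 bp
  [78,82): 4 bp
  [82,91): 9 bp
  [91,100): 9 bp
  [100,113): 13 bp
  [113,123): 10 bp
  [123,133): 10 bp
  [133,139): 6 bp
  [139,154): 15 bp

[3,4,6,6,6,8,9,9,9,10,10,10,11,11,13,14,15]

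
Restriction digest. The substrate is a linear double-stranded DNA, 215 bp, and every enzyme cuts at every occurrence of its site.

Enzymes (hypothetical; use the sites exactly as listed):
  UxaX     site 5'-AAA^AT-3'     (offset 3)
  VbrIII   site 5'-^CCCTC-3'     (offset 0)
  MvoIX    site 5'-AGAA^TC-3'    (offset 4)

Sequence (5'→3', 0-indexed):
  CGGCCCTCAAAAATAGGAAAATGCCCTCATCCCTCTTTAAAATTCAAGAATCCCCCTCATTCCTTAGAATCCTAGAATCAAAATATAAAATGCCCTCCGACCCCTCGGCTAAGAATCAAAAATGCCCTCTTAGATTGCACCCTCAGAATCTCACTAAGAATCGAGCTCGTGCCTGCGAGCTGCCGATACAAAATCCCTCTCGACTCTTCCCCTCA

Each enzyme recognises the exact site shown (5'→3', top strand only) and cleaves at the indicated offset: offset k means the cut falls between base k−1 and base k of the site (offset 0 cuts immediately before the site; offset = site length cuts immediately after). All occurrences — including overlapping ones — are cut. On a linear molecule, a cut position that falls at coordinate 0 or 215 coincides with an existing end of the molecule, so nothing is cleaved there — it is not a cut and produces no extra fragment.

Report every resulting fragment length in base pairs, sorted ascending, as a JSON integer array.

[2,3,3,3,3,3,5,6,6,7,7,8,8,9,9,9,9,11,12,14,15,15,16,32]

Site scan:
  UxaX (AAAAT, off=3): starts [9, 17, 38, 79, 86, 118, 189] → cuts [12, 20, 41, 82, 89, 121, 192]
  VbrIII (CCCTC, off=0): starts [3, 23, 30, 53, 92, 101, 124, 139, 194, 209] → cuts [3, 23, 30, 53, 92, 101, 124, 139, 194, 209]
  MvoIX (AGAATC, off=4): starts [46, 65, 73, 111, 144, 156] → cuts [50, 69, 77, 115, 148, 160]

Pooled cuts: [3, 12, 20, 23, 30, 41, 50, 53, 69, 77, 82, 89, 92, 101, 115, 121, 124, 139, 148, 160, 192, 194, 209]

Fragment lengths:
  [0,3): 3 bp
  [3,12): 9 bp
  [12,20): 8 bp
  [20,23): 3 bp
  [23,30): 7 bp
  [30,41): 11 bp
  [41,50): 9 bp
  [50,53): 3 bp
  [53,69): 16 bp
  [69,77): 8 bp
  [77,82): 5 bp
  [82,89): 7 bp
  [89,92): 3 bp
  [92,101): 9 bp
  [101,115): 14 bp
  [115,121): 6 bp
  [121,124): 3 bp
  [124,139): 15 bp
  [139,148): 9 bp
  [148,160): 12 bp
  [160,192): 32 bp
  [192,194): 2 bp
  [194,209): 15 bp
  [209,215): 6 bp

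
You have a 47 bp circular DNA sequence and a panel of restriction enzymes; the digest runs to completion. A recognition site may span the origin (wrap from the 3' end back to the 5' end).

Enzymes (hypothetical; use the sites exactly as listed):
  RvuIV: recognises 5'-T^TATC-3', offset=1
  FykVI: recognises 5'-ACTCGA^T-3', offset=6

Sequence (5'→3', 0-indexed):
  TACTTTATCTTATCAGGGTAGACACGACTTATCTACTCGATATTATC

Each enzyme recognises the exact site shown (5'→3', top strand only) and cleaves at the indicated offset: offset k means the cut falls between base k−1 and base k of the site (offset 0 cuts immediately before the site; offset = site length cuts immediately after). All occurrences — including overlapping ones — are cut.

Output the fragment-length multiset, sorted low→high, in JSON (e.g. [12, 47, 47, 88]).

[3,5,9,11,19]

Scan for sites:
  RvuIV (TTATC, off=1): starts [4, 9, 28, 42] → cuts [5, 10, 29, 43]
  FykVI (ACTCGAT, off=6): starts [34] → cuts [40]

All cut coordinates (distinct, sorted): [5, 10, 29, 40, 43]

Fragments:
  5→10: 5 bp
  10→29: 19 bp
  29→40: 11 bp
  40→43: 3 bp
  43→5 (wrap): 47-43+5 = 9 bp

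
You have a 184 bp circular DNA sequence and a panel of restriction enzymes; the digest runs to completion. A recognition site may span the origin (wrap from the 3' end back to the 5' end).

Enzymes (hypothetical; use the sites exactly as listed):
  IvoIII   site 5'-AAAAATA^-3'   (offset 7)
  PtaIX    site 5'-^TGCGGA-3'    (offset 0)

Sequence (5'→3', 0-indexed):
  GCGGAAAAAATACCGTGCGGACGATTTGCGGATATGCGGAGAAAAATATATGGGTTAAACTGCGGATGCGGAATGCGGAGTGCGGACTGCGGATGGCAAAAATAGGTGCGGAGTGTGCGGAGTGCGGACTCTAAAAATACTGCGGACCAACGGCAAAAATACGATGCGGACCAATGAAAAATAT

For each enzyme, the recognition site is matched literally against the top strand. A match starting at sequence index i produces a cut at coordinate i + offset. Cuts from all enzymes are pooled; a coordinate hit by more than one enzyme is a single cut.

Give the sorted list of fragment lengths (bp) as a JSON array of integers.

[1,2,3,3,6,7,7,7,7,8,9,11,12,13,14,17,17,19,21]

Per-enzyme occurrences:
  IvoIII AAAAATA/7: at [5, 41, 97, 132, 154, 176] ⇒ [12, 48, 104, 139, 161, 183]
  PtaIX TGCGGA/0: at [15, 26, 34, 60, 66, 73, 80, 87, 106, 115, 122, 140, 164, 183] ⇒ [15, 26, 34, 60, 66, 73, 80, 87, 106, 115, 122, 140, 164, 183]

All cut coordinates (distinct, sorted): [12, 15, 26, 34, 48, 60, 66, 73, 80, 87, 104, 106, 115, 122, 139, 140, 161, 164, 183]

Fragments:
  12→15: 3 bp
  15→26: 11 bp
  26→34: 8 bp
  34→48: 14 bp
  48→60: 12 bp
  60→66: 6 bp
  66→73: 7 bp
  73→80: 7 bp
  80→87: 7 bp
  87→104: 17 bp
  104→106: 2 bp
  106→115: 9 bp
  115→122: 7 bp
  122→139: 17 bp
  139→140: 1 bp
  140→161: 21 bp
  161→164: 3 bp
  164→183: 19 bp
  183→12 (wrap): 184-183+12 = 13 bp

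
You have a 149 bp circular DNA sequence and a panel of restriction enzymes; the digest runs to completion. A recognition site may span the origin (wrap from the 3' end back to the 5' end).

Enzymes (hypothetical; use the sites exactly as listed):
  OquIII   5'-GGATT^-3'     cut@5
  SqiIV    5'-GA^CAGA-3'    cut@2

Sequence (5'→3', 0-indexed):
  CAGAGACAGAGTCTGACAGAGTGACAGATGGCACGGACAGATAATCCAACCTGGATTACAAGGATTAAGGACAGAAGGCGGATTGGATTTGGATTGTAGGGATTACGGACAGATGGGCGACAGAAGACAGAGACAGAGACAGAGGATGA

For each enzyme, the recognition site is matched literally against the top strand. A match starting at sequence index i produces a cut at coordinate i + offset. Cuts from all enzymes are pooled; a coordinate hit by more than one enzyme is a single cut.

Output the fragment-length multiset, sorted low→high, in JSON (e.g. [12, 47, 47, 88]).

[5,5,5,6,6,6,6,7,8,9,9,10,10,11,13,13,20]

Per-enzyme occurrences:
  OquIII (GGATT, off=5): starts [52, 61, 79, 84, 90, 99] → cuts [57, 66, 84, 89, 95, 104]
  SqiIV (GACAGA, off=2): starts [4, 14, 22, 35, 69, 107, 118, 125, 131, 137, 147] → cuts [0, 6, 16, 24, 37, 71, 109, 120, 127, 133, 139]

All cut coordinates (distinct, sorted): [0, 6, 16, 24, 37, 57, 66, 71, 84, 89, 95, 104, 109, 120, 127, 133, 139]

Fragment lengths:
  0→6: 6 bp
  6→16: 10 bp
  16→24: 8 bp
  24→37: 13 bp
  37→57: 20 bp
  57→66: 9 bp
  66→71: 5 bp
  71→84: 13 bp
  84→89: 5 bp
  89→95: 6 bp
  95→104: 9 bp
  104→109: 5 bp
  109→120: 11 bp
  120→127: 7 bp
  127→133: 6 bp
  133→139: 6 bp
  139→0 (wrap): 149-139+0 = 10 bp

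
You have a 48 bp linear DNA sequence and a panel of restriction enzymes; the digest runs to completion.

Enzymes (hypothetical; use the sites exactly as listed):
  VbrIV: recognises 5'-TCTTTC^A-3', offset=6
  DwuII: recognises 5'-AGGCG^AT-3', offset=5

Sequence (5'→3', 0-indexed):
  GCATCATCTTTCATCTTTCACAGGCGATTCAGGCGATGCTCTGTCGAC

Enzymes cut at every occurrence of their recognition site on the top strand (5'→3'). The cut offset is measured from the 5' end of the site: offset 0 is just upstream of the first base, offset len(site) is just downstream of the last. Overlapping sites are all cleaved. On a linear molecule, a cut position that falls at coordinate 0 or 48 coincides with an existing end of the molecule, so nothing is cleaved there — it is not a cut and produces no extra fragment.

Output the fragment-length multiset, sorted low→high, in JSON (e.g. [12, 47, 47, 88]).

[7,7,9,12,13]

Per-enzyme occurrences:
  VbrIV TCTTTCA/6: at [6, 13] ⇒ [12, 19]
  DwuII AGGCGAT/5: at [21, 30] ⇒ [26, 35]

All cut coordinates (distinct, sorted): [12, 19, 26, 35]

Fragments:
  [0,12): 12 bp
  [12,19): 7 bp
  [19,26): 7 bp
  [26,35): 9 bp
  [35,48): 13 bp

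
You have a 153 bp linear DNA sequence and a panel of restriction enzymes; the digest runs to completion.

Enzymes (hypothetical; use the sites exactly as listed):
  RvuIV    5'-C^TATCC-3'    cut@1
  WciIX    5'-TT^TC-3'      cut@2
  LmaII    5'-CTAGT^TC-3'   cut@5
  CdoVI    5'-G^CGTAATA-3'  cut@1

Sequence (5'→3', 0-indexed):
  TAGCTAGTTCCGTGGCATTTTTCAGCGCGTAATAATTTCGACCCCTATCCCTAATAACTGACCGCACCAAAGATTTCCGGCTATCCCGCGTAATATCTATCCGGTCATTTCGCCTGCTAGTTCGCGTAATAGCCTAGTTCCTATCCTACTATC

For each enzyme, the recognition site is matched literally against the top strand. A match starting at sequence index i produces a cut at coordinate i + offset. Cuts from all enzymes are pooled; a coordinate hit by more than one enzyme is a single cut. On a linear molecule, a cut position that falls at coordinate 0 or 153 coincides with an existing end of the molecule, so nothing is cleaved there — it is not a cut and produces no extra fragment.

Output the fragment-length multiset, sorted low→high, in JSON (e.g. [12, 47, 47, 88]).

Per-enzyme occurrences:
  RvuIV CTATCC/1: at [44, 80, 96, 140] ⇒ [45, 81, 97, 141]
  WciIX TTTC/2: at [19, 35, 73, 107] ⇒ [21, 37, 75, 109]
  LmaII CTAGTTC/5: at [3, 116, 133] ⇒ [8, 121, 138]
  CdoVI GCGTAATA/1: at [26, 87, 123] ⇒ [27, 88, 124]

Pooled cuts: [8, 21, 27, 37, 45, 75, 81, 88, 97, 109, 121, 124, 138, 141]

Fragment lengths:
  [0,8): 8 bp
  [8,21): 13 bp
  [21,27): 6 bp
  [27,37): 10 bp
  [37,45): 8 bp
  [45,75): 30 bp
  [75,81): 6 bp
  [81,88): 7 bp
  [88,97): 9 bp
  [97,109): 12 bp
  [109,121): 12 bp
  [121,124): 3 bp
  [124,138): 14 bp
  [138,141): 3 bp
  [141,153): 12 bp

[3,3,6,6,7,8,8,9,10,12,12,12,13,14,30]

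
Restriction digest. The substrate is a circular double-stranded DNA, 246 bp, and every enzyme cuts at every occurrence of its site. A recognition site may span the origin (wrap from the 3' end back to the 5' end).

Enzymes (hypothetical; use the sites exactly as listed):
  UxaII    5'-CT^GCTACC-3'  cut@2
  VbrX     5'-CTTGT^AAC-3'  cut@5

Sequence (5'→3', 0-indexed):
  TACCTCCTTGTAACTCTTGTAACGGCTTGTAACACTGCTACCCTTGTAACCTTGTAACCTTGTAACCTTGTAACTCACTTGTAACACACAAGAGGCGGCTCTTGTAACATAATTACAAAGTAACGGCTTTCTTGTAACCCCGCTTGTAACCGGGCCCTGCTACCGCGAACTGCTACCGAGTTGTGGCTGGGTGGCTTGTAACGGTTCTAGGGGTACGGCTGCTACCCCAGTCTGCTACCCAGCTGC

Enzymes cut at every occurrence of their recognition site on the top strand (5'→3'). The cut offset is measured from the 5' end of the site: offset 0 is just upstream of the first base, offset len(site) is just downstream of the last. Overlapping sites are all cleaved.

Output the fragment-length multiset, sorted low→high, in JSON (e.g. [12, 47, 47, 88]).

Site scan:
  UxaII CTGCTACC/2: at [34, 156, 169, 218, 231, 242] ⇒ [36, 158, 171, 220, 233, 244]
  VbrX CTTGTAAC/5: at [6, 15, 25, 42, 50, 58, 66, 77, 100, 130, 142, 194] ⇒ [11, 20, 30, 47, 55, 63, 71, 82, 105, 135, 147, 199]

All cut coordinates (distinct, sorted): [11, 20, 30, 36, 47, 55, 63, 71, 82, 105, 135, 147, 158, 171, 199, 220, 233, 244]

Fragment lengths:
  11→20: 9 bp
  20→30: 10 bp
  30→36: 6 bp
  36→47: 11 bp
  47→55: 8 bp
  55→63: 8 bp
  63→71: 8 bp
  71→82: 11 bp
  82→105: 23 bp
  105→135: 30 bp
  135→147: 12 bp
  147→158: 11 bp
  158→171: 13 bp
  171→199: 28 bp
  199→220: 21 bp
  220→233: 13 bp
  233→244: 11 bp
  244→11 (wrap): 246-244+11 = 13 bp

[6,8,8,8,9,10,11,11,11,11,12,13,13,13,21,23,28,30]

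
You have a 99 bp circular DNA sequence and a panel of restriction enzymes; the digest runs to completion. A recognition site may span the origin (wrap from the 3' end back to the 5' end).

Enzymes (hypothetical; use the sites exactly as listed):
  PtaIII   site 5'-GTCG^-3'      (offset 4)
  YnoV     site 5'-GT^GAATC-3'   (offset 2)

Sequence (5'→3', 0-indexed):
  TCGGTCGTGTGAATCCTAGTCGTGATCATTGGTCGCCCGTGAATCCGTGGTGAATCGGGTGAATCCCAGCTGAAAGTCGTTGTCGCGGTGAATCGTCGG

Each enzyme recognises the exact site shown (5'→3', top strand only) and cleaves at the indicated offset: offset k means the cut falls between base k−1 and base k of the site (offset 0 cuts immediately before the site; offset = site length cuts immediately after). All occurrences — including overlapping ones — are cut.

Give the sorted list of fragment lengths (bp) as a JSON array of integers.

[3,4,4,4,5,6,9,9,11,12,13,19]

Site scan:
  PtaIII (GTCG, off=4): starts [3, 18, 31, 75, 81, 94, 98] → cuts [3, 7, 22, 35, 79, 85, 98]
  YnoV (GTGAATC, off=2): starts [8, 38, 49, 58, 87] → cuts [10, 40, 51, 60, 89]

All cut coordinates (distinct, sorted): [3, 7, 10, 22, 35, 40, 51, 60, 79, 85, 89, 98]

Fragments:
  3→7: 4 bp
  7→10: 3 bp
  10→22: 12 bp
  22→35: 13 bp
  35→40: 5 bp
  40→51: 11 bp
  51→60: 9 bp
  60→79: 19 bp
  79→85: 6 bp
  85→89: 4 bp
  89→98: 9 bp
  98→3 (wrap): 99-98+3 = 4 bp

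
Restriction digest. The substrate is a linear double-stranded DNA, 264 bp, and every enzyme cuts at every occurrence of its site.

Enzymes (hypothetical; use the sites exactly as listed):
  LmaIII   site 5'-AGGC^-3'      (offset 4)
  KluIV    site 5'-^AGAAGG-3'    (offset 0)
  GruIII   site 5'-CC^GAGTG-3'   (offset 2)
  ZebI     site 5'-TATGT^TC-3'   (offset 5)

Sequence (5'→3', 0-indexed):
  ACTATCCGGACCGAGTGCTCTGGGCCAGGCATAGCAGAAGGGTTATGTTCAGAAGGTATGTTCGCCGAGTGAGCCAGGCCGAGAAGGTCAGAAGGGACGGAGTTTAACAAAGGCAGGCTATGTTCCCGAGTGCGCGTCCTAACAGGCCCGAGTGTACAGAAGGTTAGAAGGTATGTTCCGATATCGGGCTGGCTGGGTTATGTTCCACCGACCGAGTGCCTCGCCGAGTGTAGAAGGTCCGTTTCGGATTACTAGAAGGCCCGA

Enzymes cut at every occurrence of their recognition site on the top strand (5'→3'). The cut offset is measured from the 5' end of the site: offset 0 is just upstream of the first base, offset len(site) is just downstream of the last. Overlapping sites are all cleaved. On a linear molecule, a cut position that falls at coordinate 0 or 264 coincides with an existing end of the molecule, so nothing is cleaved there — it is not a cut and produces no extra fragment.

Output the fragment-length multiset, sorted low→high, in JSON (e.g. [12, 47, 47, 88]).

Scan for sites:
  LmaIII AGGC/4: at [26, 75, 110, 114, 143, 256] ⇒ [30, 79, 114, 118, 147, 260]
  KluIV AGAAGG/0: at [35, 50, 81, 89, 157, 165, 231, 253] ⇒ [35, 50, 81, 89, 157, 165, 231, 253]
  GruIII CCGAGTG/2: at [10, 64, 125, 147, 211, 223] ⇒ [12, 66, 127, 149, 213, 225]
  ZebI TATGTTC/5: at [43, 56, 118, 171, 198] ⇒ [48, 61, 123, 176, 203]

Pooled cuts: [12, 30, 35, 48, 50, 61, 66, 79, 81, 89, 114, 118, 123, 127, 147, 149, 157, 165, 176, 203, 213, 225, 231, 253, 260]

Fragment lengths:
  [0,12): 12 bp
  [12,30): 18 bp
  [30,35): 5 bp
  [35,48): 13 bp
  [48,50): 2 bp
  [50,61): 11 bp
  [61,66): 5 bp
  [66,79): 13 bp
  [79,81): 2 bp
  [81,89): 8 bp
  [89,114): 25 bp
  [114,118): 4 bp
  [118,123): 5 bp
  [123,127): 4 bp
  [127,147): 20 bp
  [147,149): 2 bp
  [149,157): 8 bp
  [157,165): 8 bp
  [165,176): 11 bp
  [176,203): 27 bp
  [203,213): 10 bp
  [213,225): 12 bp
  [225,231): 6 bp
  [231,253): 22 bp
  [253,260): 7 bp
  [260,264): 4 bp

[2,2,2,4,4,4,5,5,5,6,7,8,8,8,10,11,11,12,12,13,13,18,20,22,25,27]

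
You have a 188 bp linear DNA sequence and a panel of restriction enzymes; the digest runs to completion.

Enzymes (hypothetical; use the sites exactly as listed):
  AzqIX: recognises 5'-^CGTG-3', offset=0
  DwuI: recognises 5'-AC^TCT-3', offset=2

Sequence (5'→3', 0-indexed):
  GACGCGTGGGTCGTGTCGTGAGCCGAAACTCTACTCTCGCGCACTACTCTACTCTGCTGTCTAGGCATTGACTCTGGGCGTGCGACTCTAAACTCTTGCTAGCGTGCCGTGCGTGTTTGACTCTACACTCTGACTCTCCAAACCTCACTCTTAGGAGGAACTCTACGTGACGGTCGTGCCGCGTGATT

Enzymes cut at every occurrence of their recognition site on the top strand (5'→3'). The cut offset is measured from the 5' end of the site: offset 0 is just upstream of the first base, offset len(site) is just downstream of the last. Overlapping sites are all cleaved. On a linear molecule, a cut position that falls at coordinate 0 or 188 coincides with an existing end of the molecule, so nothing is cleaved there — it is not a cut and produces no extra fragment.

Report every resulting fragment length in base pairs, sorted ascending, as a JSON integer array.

Scan for sites:
  AzqIX CGTG/0: at [4, 11, 16, 78, 102, 107, 111, 165, 174, 181] ⇒ [4, 11, 16, 78, 102, 107, 111, 165, 174, 181]
  DwuI ACTCT/2: at [27, 32, 45, 50, 70, 84, 91, 119, 126, 132, 146, 159] ⇒ [29, 34, 47, 52, 72, 86, 93, 121, 128, 134, 148, 161]

Pooled cuts: [4, 11, 16, 29, 34, 47, 52, 72, 78, 86, 93, 102, 107, 111, 121, 128, 134, 148, 161, 165, 174, 181]

Fragments:
  [0,4): 4 bp
  [4,11): 7 bp
  [11,16): 5 bp
  [16,29): 13 bp
  [29,34): 5 bp
  [34,47): 13 bp
  [47,52): 5 bp
  [52,72): 20 bp
  [72,78): 6 bp
  [78,86): 8 bp
  [86,93): 7 bp
  [93,102): 9 bp
  [102,107): 5 bp
  [107,111): 4 bp
  [111,121): 10 bp
  [121,128): 7 bp
  [128,134): 6 bp
  [134,148): 14 bp
  [148,161): 13 bp
  [161,165): 4 bp
  [165,174): 9 bp
  [174,181): 7 bp
  [181,188): 7 bp

[4,4,4,5,5,5,5,6,6,7,7,7,7,7,8,9,9,10,13,13,13,14,20]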